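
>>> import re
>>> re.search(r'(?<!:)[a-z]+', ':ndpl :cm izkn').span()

(2, 5)

A negative assertion filters positions out without eating any characters.
`re.search` scans for the first position where the pattern succeeds.
The match spans [2:5] → 'dpl'.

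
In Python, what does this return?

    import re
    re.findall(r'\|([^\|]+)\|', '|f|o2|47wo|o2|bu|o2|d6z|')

Scanning left to right: at [0:3] match '|f|', group 1 = 'f'; at [5:11] match '|47wo|', group 1 = '47wo'; at [13:17] match '|bu|', group 1 = 'bu'; at [19:24] match '|d6z|', group 1 = 'd6z'.
`findall` collects group 1 from each match (4 total).

['f', '47wo', 'bu', 'd6z']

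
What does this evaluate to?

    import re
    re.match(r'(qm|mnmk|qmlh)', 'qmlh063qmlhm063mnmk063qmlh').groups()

`|` is ordered: at each position the engine commits to the first alternative that works.
`re.match` won't scan ahead — the pattern has to work from the very first character.
The match spans [0:2] → 'qm'.
Captured: group 1 = 'qm'.

('qm',)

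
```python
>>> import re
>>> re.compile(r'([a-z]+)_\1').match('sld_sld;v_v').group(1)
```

The backreference `\1` re-matches whatever the first group consumed, character for character.
`match` is anchored at position 0; if the pattern doesn't fit there, it returns None.
The match spans [0:7] → 'sld_sld'.
Captured: group 1 = 'sld'.

'sld'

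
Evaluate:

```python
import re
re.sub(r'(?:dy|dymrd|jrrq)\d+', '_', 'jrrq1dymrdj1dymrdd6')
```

Every occurrence is swapped for '_'.

'_dymrdj1dymrdd6'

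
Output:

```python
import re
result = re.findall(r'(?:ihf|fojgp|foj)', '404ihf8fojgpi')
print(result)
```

['ihf', 'fojgp']

Branches in `(...|...)` are attempted left-to-right; the first branch that allows the whole pattern to succeed is taken.
Walking the string: at [3:6] → 'ihf'; at [7:12] → 'fojgp'.
With no groups in the pattern, `findall` gives back each whole match — 2 here.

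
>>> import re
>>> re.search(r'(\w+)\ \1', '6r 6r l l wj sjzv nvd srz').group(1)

'6r'

The match spans [0:5] → '6r 6r'.
Captured: group 1 = '6r'.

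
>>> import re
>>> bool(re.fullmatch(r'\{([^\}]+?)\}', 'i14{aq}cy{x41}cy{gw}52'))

False

`fullmatch` succeeds only if the pattern covers the string from start to end.
Here the pattern can't cover the whole string, so the call returns None, and `bool(None)` is False.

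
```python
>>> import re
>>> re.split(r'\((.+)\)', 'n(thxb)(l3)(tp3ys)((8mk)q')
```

['n', 'thxb)(l3)(tp3ys)((8mk', 'q']

Matches to split on: at [1:24] → '(thxb)(l3)(tp3ys)((8mk)'.
`re.split` interleaves the captured-group text with the surrounding fragments.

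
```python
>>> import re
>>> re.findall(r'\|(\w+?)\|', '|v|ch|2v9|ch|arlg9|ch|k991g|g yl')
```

['v', '2v9', 'arlg9', 'k991g']

`findall` collects group 1 from each match (4 total).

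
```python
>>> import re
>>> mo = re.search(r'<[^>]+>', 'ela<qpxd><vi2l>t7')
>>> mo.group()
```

`re.search` scans for the first position where the pattern succeeds.
The match spans [3:9] → '<qpxd>'.

'<qpxd>'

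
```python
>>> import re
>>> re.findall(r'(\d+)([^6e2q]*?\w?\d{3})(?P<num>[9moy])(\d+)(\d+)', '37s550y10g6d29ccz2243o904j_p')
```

The pattern matches one or more of a digit (captured); then zero or more of any character except [6e2q] (lazy), then optionally a word character, then exactly 3 of a digit (captured); then one of [9moy] (captured as 'num'); then one or more of a digit (captured); then one or more of a digit (captured).
Scanning left to right: at [0:9] match '37s550y10', groups = ('37', 's550', 'y', '1', '0'); at [12:25] match '29ccz2243o904', groups = ('29', 'ccz2243', 'o', '90', '4').
`findall` packs the 5 group values into a tuple for every match.

[('37', 's550', 'y', '1', '0'), ('29', 'ccz2243', 'o', '90', '4')]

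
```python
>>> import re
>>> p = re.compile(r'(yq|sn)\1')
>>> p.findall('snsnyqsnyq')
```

['sn']

After group 1 captures some text, `\1` only succeeds where that same text appears again.
Scanning left to right: at [0:4] match 'snsn', group 1 = 'sn'.
With a single group, `findall` returns only what that group captured — 1 item.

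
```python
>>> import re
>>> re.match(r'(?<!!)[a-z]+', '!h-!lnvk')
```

None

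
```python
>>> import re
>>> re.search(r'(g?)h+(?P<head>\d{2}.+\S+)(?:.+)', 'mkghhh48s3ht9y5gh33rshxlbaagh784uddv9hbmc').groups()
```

('g', '48s3ht9y5gh33rshxlbaagh784uddv9hbm')

The match spans [2:41] → 'ghhh48s3ht9y5gh33rshxlbaagh784uddv9hbmc'.
Captured: group 1 = 'g', group 2 = '48s3ht9y5gh33rshxlbaagh784uddv9hbm'.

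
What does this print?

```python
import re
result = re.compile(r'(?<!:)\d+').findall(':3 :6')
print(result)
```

[]

`(?!…)`/`(?<!…)` only lets a position through if the neighbouring text does NOT match; no characters are consumed.
With no groups in the pattern, `findall` gives back each whole match — 0 here.
Nothing in the string satisfies the pattern, so the list is empty.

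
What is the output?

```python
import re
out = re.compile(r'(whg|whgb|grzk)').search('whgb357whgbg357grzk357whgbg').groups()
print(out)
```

Branches in `(...|...)` are attempted left-to-right; the first branch that allows the whole pattern to succeed is taken.
Unlike `match`, `search` isn't anchored — it looks for the pattern anywhere in the string.
The match spans [0:3] → 'whg'.
Captured: group 1 = 'whg'.

('whg',)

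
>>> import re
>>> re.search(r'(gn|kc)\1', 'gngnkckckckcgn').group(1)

'gn'

The match spans [0:4] → 'gngn'.
Captured: group 1 = 'gn'.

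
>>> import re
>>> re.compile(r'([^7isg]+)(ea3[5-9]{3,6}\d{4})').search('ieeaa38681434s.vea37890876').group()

'.vea37890876'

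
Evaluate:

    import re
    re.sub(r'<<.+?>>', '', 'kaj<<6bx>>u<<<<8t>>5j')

'kaju5j'

Matches: at [3:10] → '<<6bx>>'; at [11:19] → '<<<<8t>>'.
Each match is replaced by ''.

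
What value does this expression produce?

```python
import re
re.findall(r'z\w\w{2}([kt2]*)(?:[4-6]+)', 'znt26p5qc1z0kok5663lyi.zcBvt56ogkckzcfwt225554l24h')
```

['', 'k', 't', 't22']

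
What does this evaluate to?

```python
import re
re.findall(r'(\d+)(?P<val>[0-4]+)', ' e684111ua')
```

[('68411', '1')]

The pattern matches one or more of a digit (captured); then one or more of a character in [0-4] (captured as 'val').
With 2 capturing groups, `findall` returns a 2-tuple per match.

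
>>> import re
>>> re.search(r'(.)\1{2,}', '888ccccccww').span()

(0, 3)

After group 1 captures some text, `\1` only succeeds where that same text appears again.
The match spans [0:3] → '888'.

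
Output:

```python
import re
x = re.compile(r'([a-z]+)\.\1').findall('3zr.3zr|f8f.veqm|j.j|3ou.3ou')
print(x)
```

`\1` has to match the exact text group 1 already captured.
Matches: at [17:20] match 'j.j', group 1 = 'j'.
With a single group, `findall` returns only what that group captured — 1 item.

['j']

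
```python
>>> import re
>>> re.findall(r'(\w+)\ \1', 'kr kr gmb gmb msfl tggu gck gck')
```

The backreference `\1` re-matches whatever the first group consumed, character for character.
Scanning left to right: at [0:5] match 'kr kr', group 1 = 'kr'; at [6:13] match 'gmb gmb', group 1 = 'gmb'; at [24:31] match 'gck gck', group 1 = 'gck'.
`findall` collects group 1 from each match (3 total).

['kr', 'gmb', 'gck']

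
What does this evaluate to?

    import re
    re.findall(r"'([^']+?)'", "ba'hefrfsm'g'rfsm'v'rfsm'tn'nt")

`findall` collects group 1 from each match (3 total).

['hefrfsm', 'rfsm', 'rfsm']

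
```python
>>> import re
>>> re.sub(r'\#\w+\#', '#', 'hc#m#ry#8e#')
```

'hc#ry#'

Matches: at [2:5] → '#m#'; at [7:11] → '#8e#'.
Every occurrence is swapped for '#'.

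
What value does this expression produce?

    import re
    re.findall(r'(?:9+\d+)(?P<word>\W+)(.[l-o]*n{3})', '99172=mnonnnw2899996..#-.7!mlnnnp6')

[('=', 'mnonnn')]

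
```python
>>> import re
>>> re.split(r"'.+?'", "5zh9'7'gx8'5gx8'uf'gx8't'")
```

With the lazy modifier that quantifier settles for the fewest repetitions that let the rest of the pattern succeed (the atoms after it are unaffected and can still be greedy).
Matches to split on: at [4:7] → "'7'"; at [10:16] → "'5gx8'"; at [18:23] → "'gx8'".
The string is cut at each match, leaving 4 pieces.

['5zh9', 'gx8', 'uf', "t'"]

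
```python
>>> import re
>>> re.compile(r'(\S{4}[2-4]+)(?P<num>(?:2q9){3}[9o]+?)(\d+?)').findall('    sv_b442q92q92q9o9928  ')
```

[('sv_b44', '2q92q92q9o', '9')]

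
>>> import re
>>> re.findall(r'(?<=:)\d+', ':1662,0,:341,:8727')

The lookaround is zero-width — it requires the adjacent text to match without consuming it, so the asserted text isn't part of the match.
Matches: at [1:5] → '1662'; at [9:12] → '341'; at [14:18] → '8727'.
With no groups in the pattern, `findall` gives back each whole match — 3 here.

['1662', '341', '8727']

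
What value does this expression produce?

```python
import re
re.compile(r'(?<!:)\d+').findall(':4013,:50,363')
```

['013', '0', '363']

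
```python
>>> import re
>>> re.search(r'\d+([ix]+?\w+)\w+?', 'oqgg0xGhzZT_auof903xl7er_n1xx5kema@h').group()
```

'0xGhzZT_auof903xl7er_n1xx5kema'

The match spans [4:34] → '0xGhzZT_auof903xl7er_n1xx5kema'.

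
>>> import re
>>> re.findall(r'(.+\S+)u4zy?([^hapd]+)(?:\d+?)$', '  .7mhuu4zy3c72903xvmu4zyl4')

[('  .7mhuu4zy3c72903xvm', 'l')]

This matches one or more of any character, then one or more of a non-whitespace character (captured); then the literal 'u4z', then optionally a literal 'y'; then one or more of any character except [hapd] (captured); then one or more of a digit (lazy) (non-capturing group); then anchored at the end.
`findall` packs the 2 group values into a tuple for every match.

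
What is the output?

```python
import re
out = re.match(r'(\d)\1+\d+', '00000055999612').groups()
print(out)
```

('0',)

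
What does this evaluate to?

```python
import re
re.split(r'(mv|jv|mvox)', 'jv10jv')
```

['', 'jv', '10', 'jv', '']

Matches to split on: at [0:2] → 'jv'; at [4:6] → 'jv'.
Because the pattern has a capturing group, `split` also inserts each captured text between the pieces.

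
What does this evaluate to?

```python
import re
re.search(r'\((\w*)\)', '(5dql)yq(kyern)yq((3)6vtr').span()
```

`re.search` tries every starting position until one works.
The match spans [0:6] → '(5dql)'.
Captured: group 1 = '5dql'.

(0, 6)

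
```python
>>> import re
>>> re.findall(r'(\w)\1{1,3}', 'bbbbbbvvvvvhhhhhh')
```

['b', 'b', 'v', 'h', 'h']

`\1` is not a pattern — it's the concrete string captured by group 1, re-applied verbatim.
Scanning left to right: at [0:4] match 'bbbb', group 1 = 'b'; at [4:6] match 'bb', group 1 = 'b'; at [6:10] match 'vvvv', group 1 = 'v'; at [11:15] match 'hhhh', group 1 = 'h'; at [15:17] match 'hh', group 1 = 'h'.
One capturing group, so `findall` returns just the captured substring from each match — 5 in all.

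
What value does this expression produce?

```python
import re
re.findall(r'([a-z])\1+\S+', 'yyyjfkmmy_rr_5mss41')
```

The backreference `\1` re-matches whatever the first group consumed, character for character.
Matches: at [0:19] match 'yyyjfkmmy_rr_5mss41', group 1 = 'y'.
With a single group, `findall` returns only what that group captured — 1 item.

['y']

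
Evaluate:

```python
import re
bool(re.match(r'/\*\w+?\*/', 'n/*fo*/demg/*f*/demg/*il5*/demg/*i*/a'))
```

`re.match` only tries the pattern at the start of the string.
Here the string doesn't start with a match, so the call returns None, and `bool(None)` is False.

False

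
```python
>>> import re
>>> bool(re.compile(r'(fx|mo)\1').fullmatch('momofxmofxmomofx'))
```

False

After group 1 captures some text, `\1` only succeeds where that same text appears again.
`re.fullmatch` is like wrapping the pattern in `^…$` (in single-line mode).
Here the string isn't matched end-to-end, so the call returns None, and `bool(None)` is False.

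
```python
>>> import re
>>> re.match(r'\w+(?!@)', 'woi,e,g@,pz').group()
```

The negative lookahead/lookbehind blocks any match where the forbidden context is present.
`re.match` won't scan ahead — the pattern has to work from the very first character.
The match spans [0:3] → 'woi'.

'woi'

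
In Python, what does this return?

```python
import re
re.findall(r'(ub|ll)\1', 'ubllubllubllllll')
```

['ll']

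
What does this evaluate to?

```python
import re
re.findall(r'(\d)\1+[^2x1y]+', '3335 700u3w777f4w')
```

A backreference is literal: `\1` must see the identical characters the first group matched.
Walking the string: at [0:17] match '3335 700u3w777f4w', group 1 = '3'.
With a single group, `findall` returns only what that group captured — 1 item.

['3']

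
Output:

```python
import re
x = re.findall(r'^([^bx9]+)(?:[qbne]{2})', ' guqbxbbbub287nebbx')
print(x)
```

The pattern matches anchored at the start of the string; then one or more of any character except [bx9] (captured); then exactly 2 of one of [qbne] (non-capturing group).
Scanning left to right: at [0:5] match ' guqb', group 1 = ' gu'.
Because there's exactly one group, `findall` drops the full match and keeps group 1 from the one hit.

[' gu']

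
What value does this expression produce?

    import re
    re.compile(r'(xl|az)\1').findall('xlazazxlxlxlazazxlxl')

['az', 'xl', 'az', 'xl']

`\1` has to match the exact text group 1 already captured.
Scanning left to right: at [2:6] match 'azaz', group 1 = 'az'; at [6:10] match 'xlxl', group 1 = 'xl'; at [12:16] match 'azaz', group 1 = 'az'; at [16:20] match 'xlxl', group 1 = 'xl'.
With a single group, `findall` returns only what that group captured — 4 items.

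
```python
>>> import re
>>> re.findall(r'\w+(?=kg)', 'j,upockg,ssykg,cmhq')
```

['upoc', 'ssy']

Lookahead/lookbehind check context without consuming it, so the matched span excludes the asserted characters.
Matches: at [2:6] → 'upoc'; at [9:12] → 'ssy'.
No capturing groups, so `findall` returns the 2 full match strings.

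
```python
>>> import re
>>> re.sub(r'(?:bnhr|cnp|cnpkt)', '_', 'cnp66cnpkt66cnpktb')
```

'_66_kt66_ktb'

Branches in `(...|...)` are attempted left-to-right; the first branch that allows the whole pattern to succeed is taken.
Matches: at [0:3] → 'cnp'; at [5:8] → 'cnp'; at [12:15] → 'cnp'.
Each match is replaced by '_'.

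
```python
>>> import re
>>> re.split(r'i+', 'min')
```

['m', 'n']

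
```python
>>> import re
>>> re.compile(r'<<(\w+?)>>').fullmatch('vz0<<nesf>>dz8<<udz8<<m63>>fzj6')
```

`fullmatch` succeeds only if the pattern covers the string from start to end.
Here the pattern can't cover the whole string, so the call returns None.

None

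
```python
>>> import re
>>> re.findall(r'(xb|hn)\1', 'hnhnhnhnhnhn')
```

`\1` has to match the exact text group 1 already captured.
Scanning left to right: at [0:4] match 'hnhn', group 1 = 'hn'; at [4:8] match 'hnhn', group 1 = 'hn'; at [8:12] match 'hnhn', group 1 = 'hn'.
`findall` collects group 1 from each match (3 total).

['hn', 'hn', 'hn']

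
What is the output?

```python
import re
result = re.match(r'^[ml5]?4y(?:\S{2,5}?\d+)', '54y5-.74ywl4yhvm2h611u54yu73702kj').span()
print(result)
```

(0, 8)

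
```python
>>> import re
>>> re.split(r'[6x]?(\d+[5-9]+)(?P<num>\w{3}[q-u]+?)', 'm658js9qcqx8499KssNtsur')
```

Pattern: optionally one of [6x]; then one or more of a digit, then one or more of a character in [5-9] (captured); then exactly 3 of a word character, then one or more of a character in [q-u] (lazy) (captured as 'num').
Matches to split on: at [1:8] → '658js9q'; at [10:18] → 'x8499Kss'.
With a capturing group present, the delimiter's captured portion is kept in the result list.

['m', '58', 'js9q', 'cq', '849', '9Kss', 'Ntsur']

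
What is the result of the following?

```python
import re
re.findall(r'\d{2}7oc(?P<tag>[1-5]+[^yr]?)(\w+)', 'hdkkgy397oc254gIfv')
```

[('254g', 'Ifv')]

The pattern matches exactly 2 of a digit, then the literal '7oc'; then one or more of a character in [1-5], then optionally any character except [yr] (captured as 'tag'); then one or more of a word character (captured).
Walking the string: at [6:18] match '397oc254gIfv', groups = ('254g', 'Ifv').
`findall` packs the 2 group values into a tuple for every match.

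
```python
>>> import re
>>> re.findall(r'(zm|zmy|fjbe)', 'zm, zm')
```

Scanning left to right: at [0:2] match 'zm', group 1 = 'zm'; at [4:6] match 'zm', group 1 = 'zm'.
One capturing group, so `findall` returns just the captured substring from each match — 2 in all.

['zm', 'zm']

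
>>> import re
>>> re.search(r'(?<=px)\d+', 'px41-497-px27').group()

Because the assertion is zero-width, the text it checks is not consumed and won't appear in the result.
`re.search` tries every starting position until one works.
The match spans [2:4] → '41'.

'41'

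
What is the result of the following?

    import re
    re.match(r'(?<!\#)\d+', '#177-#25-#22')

`(?!…)`/`(?<!…)` only lets a position through if the neighbouring text does NOT match; no characters are consumed.
With `match`, the pattern is implicitly anchored at the beginning.
Here position 0 doesn't satisfy it, so the call returns None.

None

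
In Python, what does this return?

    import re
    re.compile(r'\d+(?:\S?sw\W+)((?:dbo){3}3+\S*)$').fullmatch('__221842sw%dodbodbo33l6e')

The pattern matches one or more of a digit; then optionally a non-whitespace character, then the literal 'sw', then one or more of a non-word character (non-capturing group); then the literal 'dbo' repeated 3 times, then one or more of a literal '3', then zero or more of a non-whitespace character (captured); then anchored at the end.
`re.fullmatch` requires the pattern to consume the entire string.
Here the string isn't matched end-to-end, so the call returns None.

None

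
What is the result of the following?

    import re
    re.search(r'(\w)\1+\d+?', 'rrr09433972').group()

'rrr0'

`\1` is not a pattern — it's the concrete string captured by group 1, re-applied verbatim.
The match spans [0:4] → 'rrr0'.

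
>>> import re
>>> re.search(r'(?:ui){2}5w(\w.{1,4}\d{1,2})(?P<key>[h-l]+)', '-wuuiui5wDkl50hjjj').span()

(3, 18)

The pattern matches the literal 'ui' repeated 2 times, then the literal '5w'; then a word character, then 1 to 4 of any character, then 1 to 2 of a digit (captured); then one or more of a character in [h-l] (captured as 'key').
`re.search` scans for the first position where the pattern succeeds.
The match spans [3:18] → 'uiui5wDkl50hjjj'.
Captured: group 1 = 'Dkl50', group 2 = 'hjjj'.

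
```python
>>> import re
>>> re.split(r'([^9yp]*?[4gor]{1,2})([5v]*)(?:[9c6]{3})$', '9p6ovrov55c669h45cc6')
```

['9p6ovrov55c669', 'h4', '5', '']

This matches zero or more of any character except [9yp] (lazy), then 1 to 2 of one of [4gor] (captured); then zero or more of one of [5v] (captured); then exactly 3 of one of [9c6] (non-capturing group); then anchored at the end.
Matches to split on: at [14:20] → 'h45cc6'.
With a capturing group present, the delimiter's captured portion is kept in the result list.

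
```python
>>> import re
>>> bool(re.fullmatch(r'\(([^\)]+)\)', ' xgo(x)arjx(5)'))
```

False

For `fullmatch`, every character of the input must be accounted for by the pattern.
Here the string isn't matched end-to-end, so the call returns None, and `bool(None)` is False.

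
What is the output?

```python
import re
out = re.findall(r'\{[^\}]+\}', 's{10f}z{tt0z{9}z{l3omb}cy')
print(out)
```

['{10f}', '{tt0z{9}', '{l3omb}']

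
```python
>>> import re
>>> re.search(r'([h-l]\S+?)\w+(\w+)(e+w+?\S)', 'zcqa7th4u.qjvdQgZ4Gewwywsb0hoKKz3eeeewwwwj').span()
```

(6, 39)

This matches a character in [h-l], then one or more of a non-whitespace character (lazy) (captured); then one or more of a word character; then one or more of a word character (captured); then one or more of the literal 'e', then one or more of the literal 'w' (lazy), then a non-whitespace character (captured).
Because the quantifier is non-greedy, it stops expanding at the earliest point where the rest of the pattern can succeed.
Unlike `match`, `search` isn't anchored — it looks for the pattern anywhere in the string.
The match spans [6:39] → 'h4u.qjvdQgZ4Gewwywsb0hoKKz3eeeeww'.
Captured: group 1 = 'h4u.', group 2 = 'e', group 3 = 'eww'.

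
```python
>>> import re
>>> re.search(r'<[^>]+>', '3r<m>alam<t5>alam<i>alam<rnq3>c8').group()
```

`search` walks the string left to right and returns the first match it finds.
The match spans [2:5] → '<m>'.

'<m>'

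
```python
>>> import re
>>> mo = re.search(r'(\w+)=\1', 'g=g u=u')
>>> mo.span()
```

(0, 3)

After group 1 captures some text, `\1` only succeeds where that same text appears again.
`re.search` tries every starting position until one works.
The match spans [0:3] → 'g=g'.
Captured: group 1 = 'g'.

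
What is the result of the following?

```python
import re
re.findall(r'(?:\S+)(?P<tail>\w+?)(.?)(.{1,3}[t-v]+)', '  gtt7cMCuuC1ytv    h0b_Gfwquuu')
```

[('y', '', 'tv'), ('u', '', 'uu')]

This matches one or more of a non-whitespace character (non-capturing group); then one or more of a word character (lazy) (captured as 'tail'); then optionally any character (captured); then 1 to 3 of any character, then one or more of a character in [t-v] (captured).
Matches: at [2:16] match 'gtt7cMCuuC1ytv', groups = ('y', '', 'tv'); at [20:31] match 'h0b_Gfwquuu', groups = ('u', '', 'uu').
`findall` packs the 3 group values into a tuple for every match.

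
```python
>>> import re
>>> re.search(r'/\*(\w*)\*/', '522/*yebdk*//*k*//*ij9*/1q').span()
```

(3, 12)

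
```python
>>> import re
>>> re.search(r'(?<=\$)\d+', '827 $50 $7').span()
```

Because the assertion is zero-width, the text it checks is not consumed and won't appear in the result.
`re.search` scans for the first position where the pattern succeeds.
The match spans [5:7] → '50'.

(5, 7)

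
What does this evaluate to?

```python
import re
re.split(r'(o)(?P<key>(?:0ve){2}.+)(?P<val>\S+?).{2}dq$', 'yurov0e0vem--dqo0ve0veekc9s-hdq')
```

['yurov0e0vem--dq', 'o', '0ve0veekc9', 's', '']

The pattern matches a literal 'o' (captured); then the literal '0ve' repeated 2 times, then one or more of any character (captured as 'key'); then one or more of a non-whitespace character (lazy) (captured as 'val'); then exactly 2 of any character, then the literal 'dq'; then anchored at the end.
Matches to split on: at [15:31] → 'o0ve0veekc9s-hdq'.
With a capturing group present, the delimiter's captured portion is kept in the result list.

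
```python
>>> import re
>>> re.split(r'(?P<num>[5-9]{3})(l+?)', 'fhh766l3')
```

['fhh', '766', 'l', '3']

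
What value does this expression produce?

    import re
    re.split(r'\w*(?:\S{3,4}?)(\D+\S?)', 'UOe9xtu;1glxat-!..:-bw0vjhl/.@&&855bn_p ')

Pattern: zero or more of a word character; then 3 to 4 of a non-whitespace character (lazy) (non-capturing group); then one or more of a non-digit, then optionally a non-whitespace character (captured).
Because the quantifier is non-greedy, it stops expanding at the earliest point where the rest of the pattern can succeed.
Matches to split on: at [0:23] → 'UOe9xtu;1glxat-!..:-bw0'; at [23:33] → 'vjhl/.@&&8'; at [33:40] → '55bn_p '.
`re.split` interleaves the captured-group text with the surrounding fragments.

['', 'lxat-!..:-bw0', '', '&&8', '', ' ', '']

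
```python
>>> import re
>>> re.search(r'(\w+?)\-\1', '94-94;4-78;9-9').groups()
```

('94',)

A backreference is literal: `\1` must see the identical characters the first group matched.
`re.search` scans for the first position where the pattern succeeds.
The match spans [0:5] → '94-94'.
Captured: group 1 = '94'.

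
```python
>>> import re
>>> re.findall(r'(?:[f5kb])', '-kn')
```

This matches one of [f5kb] (non-capturing group).
Matches: at [1:2] → 'k'.
No capturing groups, so `findall` returns the 1 full match string.

['k']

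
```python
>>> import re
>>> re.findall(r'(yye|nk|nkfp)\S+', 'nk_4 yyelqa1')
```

Walking the string: at [0:4] match 'nk_4', group 1 = 'nk'; at [5:12] match 'yyelqa1', group 1 = 'yye'.
One capturing group, so `findall` returns just the captured substring from each match — 2 in all.

['nk', 'yye']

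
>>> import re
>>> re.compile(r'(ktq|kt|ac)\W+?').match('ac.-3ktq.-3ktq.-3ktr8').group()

`re.match` only tries the pattern at the start of the string.
The match spans [0:3] → 'ac.'.
Captured: group 1 = 'ac'.

'ac.'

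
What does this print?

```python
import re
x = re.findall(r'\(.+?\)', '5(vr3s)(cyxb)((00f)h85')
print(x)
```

['(vr3s)', '(cyxb)', '((00f)']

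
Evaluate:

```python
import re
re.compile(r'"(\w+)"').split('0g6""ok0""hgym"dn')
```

Matches to split on: at [4:9] → '"ok0"'; at [9:15] → '"hgym"'.
`re.split` interleaves the captured-group text with the surrounding fragments.

['0g6"', 'ok0', '', 'hgym', 'dn']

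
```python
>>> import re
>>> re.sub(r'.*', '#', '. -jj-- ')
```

`sub` substitutes '#' at each match site.

'##'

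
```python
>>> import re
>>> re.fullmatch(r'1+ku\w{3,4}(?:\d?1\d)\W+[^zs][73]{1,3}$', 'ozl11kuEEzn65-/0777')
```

None

The pattern matches one or more of the literal '1', then the literal 'ku'; then 3 to 4 of a word character; then optionally a digit, then the literal '1', then a digit (non-capturing group); then one or more of a non-word character, then any character except [zs], then 1 to 3 of one of [73]; then anchored at the end.
For `fullmatch`, every character of the input must be accounted for by the pattern.
Here the pattern can't cover the whole string, so the call returns None.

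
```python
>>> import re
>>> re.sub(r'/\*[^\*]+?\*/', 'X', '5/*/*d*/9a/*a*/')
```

Matches: at [3:8] → '/*d*/'; at [10:15] → '/*a*/'.
`sub` substitutes 'X' at each match site.

'5/*X9aX'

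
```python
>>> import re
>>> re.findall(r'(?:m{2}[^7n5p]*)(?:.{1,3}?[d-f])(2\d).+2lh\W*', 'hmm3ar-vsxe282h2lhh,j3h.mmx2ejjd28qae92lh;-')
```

['28']

This matches exactly 2 of the literal 'm', then zero or more of any character except [7n5p] (non-capturing group); then 1 to 3 of any character (lazy), then a character in [d-f] (non-capturing group); then a literal '2', then a digit (captured); then one or more of any character, then the literal '2lh', then zero or more of a non-word character.
Matches: at [1:43] match 'mm3ar-vsxe282h2lhh,j3h.mmx2ejjd28qae92lh;-', group 1 = '28'.
One capturing group, so `findall` returns just the captured substring from the one match — 1 in all.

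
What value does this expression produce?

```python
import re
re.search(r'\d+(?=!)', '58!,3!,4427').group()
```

'58'

The positive lookaround only admits positions where the adjacent text matches; those characters stay outside the span.
The match spans [0:2] → '58'.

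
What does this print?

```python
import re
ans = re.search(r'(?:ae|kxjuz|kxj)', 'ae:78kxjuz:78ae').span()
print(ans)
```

`re.search` tries every starting position until one works.
The match spans [0:2] → 'ae'.

(0, 2)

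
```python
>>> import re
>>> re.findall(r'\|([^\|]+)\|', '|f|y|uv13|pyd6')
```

['f', 'uv13']

Matches: at [0:3] match '|f|', group 1 = 'f'; at [4:10] match '|uv13|', group 1 = 'uv13'.
With a single group, `findall` returns only what that group captured — 2 items.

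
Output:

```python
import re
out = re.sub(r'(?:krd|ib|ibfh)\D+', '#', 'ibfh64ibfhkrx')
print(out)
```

Matches: at [0:4] → 'ibfh'; at [6:13] → 'ibfhkrx'.
`sub` substitutes '#' at each match site.

#64#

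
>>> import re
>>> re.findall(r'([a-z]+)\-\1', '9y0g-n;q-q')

The backreference `\1` re-matches whatever the first group consumed, character for character.
One capturing group, so `findall` returns just the captured substring from the one match — 1 in all.

['q']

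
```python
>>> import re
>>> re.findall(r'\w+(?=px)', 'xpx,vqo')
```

The `(?=…)`/`(?<=…)` assertion just peeks at neighbouring text; it doesn't advance the match position.
Scanning left to right: at [0:1] → 'x'.
No capturing groups, so `findall` returns the 1 full match string.

['x']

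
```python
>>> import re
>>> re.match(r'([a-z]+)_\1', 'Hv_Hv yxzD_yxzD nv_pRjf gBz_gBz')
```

The backreference `\1` re-matches whatever the first group consumed, character for character.
`re.match` only tries the pattern at the start of the string.
Here the pattern fails at index 0, so the call returns None.

None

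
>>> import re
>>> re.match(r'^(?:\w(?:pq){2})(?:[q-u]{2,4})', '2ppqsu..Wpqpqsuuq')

None

The pattern matches anchored at the start of the string; then a word character, then the literal 'pq' repeated 2 times (non-capturing group); then 2 to 4 of a character in [q-u] (non-capturing group).
With `match`, the pattern is implicitly anchored at the beginning.
Here the pattern fails at index 0, so the call returns None.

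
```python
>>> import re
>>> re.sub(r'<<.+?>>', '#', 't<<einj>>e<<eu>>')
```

't#e#'

Matches: at [1:9] → '<<einj>>'; at [10:16] → '<<eu>>'.
Every occurrence is swapped for '#'.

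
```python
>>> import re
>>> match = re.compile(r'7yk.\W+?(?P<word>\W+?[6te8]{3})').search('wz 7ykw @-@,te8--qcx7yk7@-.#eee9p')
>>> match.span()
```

(3, 15)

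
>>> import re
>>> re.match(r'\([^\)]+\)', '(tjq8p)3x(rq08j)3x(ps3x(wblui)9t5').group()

'(tjq8p)'

`re.match` won't scan ahead — the pattern has to work from the very first character.
The match spans [0:7] → '(tjq8p)'.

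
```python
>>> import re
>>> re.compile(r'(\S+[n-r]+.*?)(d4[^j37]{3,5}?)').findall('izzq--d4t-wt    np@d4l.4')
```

[('izzq--', 'd4t-w'), ('np@', 'd4l.4')]

`findall` packs the 2 group values into a tuple for every match.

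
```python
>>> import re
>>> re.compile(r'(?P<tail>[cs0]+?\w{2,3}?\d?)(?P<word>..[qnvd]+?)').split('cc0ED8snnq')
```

The pattern matches one or more of one of [cs0] (lazy), then 2 to 3 of a word character (lazy), then optionally a digit (captured as 'tail'); then any character, then any character, then one or more of one of [qnvd] (lazy) (captured as 'word').
A `+?`/`*?`/`{m,n}?` starts at its minimum and grows only as far as needed for what follows to match.
Matches to split on: at [0:9] → 'cc0ED8snn'.
The group in the pattern means `split` returns the separators' captures alongside the pieces.

['', 'cc0ED8', 'snn', 'q']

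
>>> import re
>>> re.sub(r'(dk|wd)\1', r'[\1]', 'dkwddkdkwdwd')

After group 1 captures some text, `\1` only succeeds where that same text appears again.
Matches: at [4:8] → 'dkdk'; at [8:12] → 'wdwd'.
`\1` in the replacement pulls in group 1's text for each match.

'dkwd[dk][wd]'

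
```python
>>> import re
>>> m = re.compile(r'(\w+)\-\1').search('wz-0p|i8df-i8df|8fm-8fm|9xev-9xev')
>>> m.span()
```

(6, 15)

After group 1 captures some text, `\1` only succeeds where that same text appears again.
The match spans [6:15] → 'i8df-i8df'.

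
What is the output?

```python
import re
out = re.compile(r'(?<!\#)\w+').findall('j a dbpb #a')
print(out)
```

`(?!…)`/`(?<!…)` only lets a position through if the neighbouring text does NOT match; no characters are consumed.
With no groups in the pattern, `findall` gives back each whole match — 3 here.

['j', 'a', 'dbpb']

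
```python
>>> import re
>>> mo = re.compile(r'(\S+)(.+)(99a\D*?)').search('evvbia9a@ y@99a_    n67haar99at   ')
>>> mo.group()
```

The pattern matches one or more of a non-whitespace character (captured); then one or more of any character (captured); then the literal '99a', then zero or more of a non-digit (lazy) (captured).
`re.search` scans for the first position where the pattern succeeds.
The match spans [0:30] → 'evvbia9a@ y@99a_    n67haar99a'.
Captured: group 1 = 'evvbia9a@', group 2 = ' y@99a_    n67haar', group 3 = '99a'.

'evvbia9a@ y@99a_    n67haar99a'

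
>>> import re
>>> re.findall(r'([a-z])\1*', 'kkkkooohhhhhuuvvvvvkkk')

['k', 'o', 'h', 'u', 'v', 'k']

`\1` is not a pattern — it's the concrete string captured by group 1, re-applied verbatim.
One capturing group, so `findall` returns just the captured substring from each match — 6 in all.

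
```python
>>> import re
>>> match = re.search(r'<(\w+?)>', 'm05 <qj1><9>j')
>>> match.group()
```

'<qj1>'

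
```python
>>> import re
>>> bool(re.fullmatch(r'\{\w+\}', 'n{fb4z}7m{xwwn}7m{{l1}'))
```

False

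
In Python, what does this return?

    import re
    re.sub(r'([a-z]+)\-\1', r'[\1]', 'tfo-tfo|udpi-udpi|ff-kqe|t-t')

After group 1 captures some text, `\1` only succeeds where that same text appears again.
Each match is replaced using the text its own group 1 captured.

'[tfo]|[udpi]|ff-kqe|[t]'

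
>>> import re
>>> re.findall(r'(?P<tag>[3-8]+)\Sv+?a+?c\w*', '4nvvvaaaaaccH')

['4']

This matches one or more of a character in [3-8] (captured as 'tag'); then a non-whitespace character, then one or more of a literal 'v' (lazy), then one or more of the literal 'a' (lazy); then the literal 'c', then zero or more of a word character.
Matches: at [0:13] match '4nvvvaaaaaccH', group 1 = '4'.
One capturing group, so `findall` returns just the captured substring from the one match — 1 in all.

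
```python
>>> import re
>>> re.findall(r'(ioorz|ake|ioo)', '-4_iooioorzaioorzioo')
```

Alternation tries branches left to right and keeps the first one that lets the overall match succeed at that position.
Because there's exactly one group, `findall` drops the full match and keeps group 1 from each hit.

['ioo', 'ioorz', 'ioorz', 'ioo']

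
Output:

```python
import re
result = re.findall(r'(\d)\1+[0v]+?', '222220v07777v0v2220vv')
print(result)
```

['2', '7', '2']

`\1` is not a pattern — it's the concrete string captured by group 1, re-applied verbatim.
Walking the string: at [0:6] match '222220', group 1 = '2'; at [8:13] match '7777v', group 1 = '7'; at [15:19] match '2220', group 1 = '2'.
One capturing group, so `findall` returns just the captured substring from each match — 3 in all.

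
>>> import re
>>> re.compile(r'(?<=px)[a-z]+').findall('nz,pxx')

['x']

Lookahead/lookbehind check context without consuming it, so the matched span excludes the asserted characters.
`findall` yields the raw match text (1 of them) because the pattern has no groups.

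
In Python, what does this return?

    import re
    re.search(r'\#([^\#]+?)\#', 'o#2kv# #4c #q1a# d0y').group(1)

Unlike `match`, `search` isn't anchored — it looks for the pattern anywhere in the string.
The match spans [1:6] → '#2kv#'.
Captured: group 1 = '2kv'.

'2kv'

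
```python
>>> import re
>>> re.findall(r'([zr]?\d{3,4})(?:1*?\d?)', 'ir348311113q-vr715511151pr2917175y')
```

Because the quantifier is non-greedy, it stops expanding at the earliest point where the rest of the pattern can succeed.
Because there's exactly one group, `findall` drops the full match and keeps group 1 from each hit.

['r3483', '1113', 'r7155', '1151', 'r2917']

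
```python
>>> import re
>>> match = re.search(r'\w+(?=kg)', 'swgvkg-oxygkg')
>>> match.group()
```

The positive lookaround only admits positions where the adjacent text matches; those characters stay outside the span.
The match spans [0:4] → 'swgv'.

'swgv'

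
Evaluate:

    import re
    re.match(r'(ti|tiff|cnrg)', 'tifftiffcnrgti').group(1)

'ti'

Alternation tries branches left to right and keeps the first one that lets the overall match succeed at that position.
`match` is anchored at position 0; if the pattern doesn't fit there, it returns None.
The match spans [0:2] → 'ti'.
Captured: group 1 = 'ti'.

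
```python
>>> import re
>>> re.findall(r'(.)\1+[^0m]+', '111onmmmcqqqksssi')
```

['1', 'm']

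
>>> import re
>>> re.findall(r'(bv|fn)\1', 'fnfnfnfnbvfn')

The backreference `\1` re-matches whatever the first group consumed, character for character.
Walking the string: at [0:4] match 'fnfn', group 1 = 'fn'; at [4:8] match 'fnfn', group 1 = 'fn'.
Because there's exactly one group, `findall` drops the full match and keeps group 1 from each hit.

['fn', 'fn']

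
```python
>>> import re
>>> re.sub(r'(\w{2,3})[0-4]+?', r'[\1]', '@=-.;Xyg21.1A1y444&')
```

Each match is replaced using the text its own group 1 captured.

'@=-.;[Xyg]1.[1A][y44]&'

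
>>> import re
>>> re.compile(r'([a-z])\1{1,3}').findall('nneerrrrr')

`\1` is not a pattern — it's the concrete string captured by group 1, re-applied verbatim.
Because there's exactly one group, `findall` drops the full match and keeps group 1 from each hit.

['n', 'e', 'r']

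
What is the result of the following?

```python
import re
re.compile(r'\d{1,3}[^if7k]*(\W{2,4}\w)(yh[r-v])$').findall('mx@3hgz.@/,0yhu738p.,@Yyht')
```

2 groups means the one result is a tuple of 2 captured strings — 1 here.

[(',@Y', 'yht')]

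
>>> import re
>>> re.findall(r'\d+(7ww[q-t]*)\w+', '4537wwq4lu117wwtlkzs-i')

['7wwq']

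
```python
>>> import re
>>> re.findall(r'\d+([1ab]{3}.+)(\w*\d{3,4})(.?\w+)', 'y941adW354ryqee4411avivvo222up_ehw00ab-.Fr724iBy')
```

The pattern matches one or more of a digit; then exactly 3 of one of [1ab], then one or more of any character (captured); then zero or more of a word character, then 3 to 4 of a digit (captured); then optionally any character, then one or more of a word character (captured).
Scanning left to right: at [15:48] match '4411avivvo222up_ehw00ab-.Fr724iBy', groups = ('11avivvo222up_ehw00ab-.Fr', '724', 'iBy').
3 groups means the one result is a tuple of 3 captured strings — 1 here.

[('11avivvo222up_ehw00ab-.Fr', '724', 'iBy')]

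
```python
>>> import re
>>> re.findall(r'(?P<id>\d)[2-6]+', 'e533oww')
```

Pattern: a digit (captured as 'id'); then one or more of a character in [2-6].
Matches: at [1:4] match '533', group 1 = '5'.
One capturing group, so `findall` returns just the captured substring from the one match — 1 in all.

['5']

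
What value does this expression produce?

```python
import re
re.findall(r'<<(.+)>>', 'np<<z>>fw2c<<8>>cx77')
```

['z>>fw2c<<8']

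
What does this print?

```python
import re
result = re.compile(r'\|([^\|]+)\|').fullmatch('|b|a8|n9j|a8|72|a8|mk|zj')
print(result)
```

None

`re.fullmatch` is like wrapping the pattern in `^…$` (in single-line mode).
Here there's no way to consume every character, so the call returns None.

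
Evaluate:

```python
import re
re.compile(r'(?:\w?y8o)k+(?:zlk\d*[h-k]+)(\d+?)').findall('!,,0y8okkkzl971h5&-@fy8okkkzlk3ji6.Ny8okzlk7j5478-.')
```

['6', '5']

This matches optionally a word character, then the literal 'y', then the literal '8o' (non-capturing group); then one or more of a literal 'k'; then the literal 'zlk', then zero or more of a digit, then one or more of a character in [h-k] (non-capturing group); then one or more of a digit (lazy) (captured).
A non-greedy quantifier consumes as few characters as it can — just enough that the remainder of the pattern still matches from where it stops; whatever follows it matches normally.
Scanning left to right: at [20:34] match 'fy8okkkzlk3ji6', group 1 = '6'; at [35:46] match 'Ny8okzlk7j5', group 1 = '5'.
One capturing group, so `findall` returns just the captured substring from each match — 2 in all.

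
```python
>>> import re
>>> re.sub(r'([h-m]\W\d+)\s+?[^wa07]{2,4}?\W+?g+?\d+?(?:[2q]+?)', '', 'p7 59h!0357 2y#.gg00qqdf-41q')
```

'p7 59qdf-41q'

The pattern matches a character in [h-m], then a non-word character, then one or more of a digit (captured); then one or more of whitespace (lazy); then 2 to 4 of any character except [wa07] (lazy), then one or more of a non-word character (lazy); then one or more of a literal 'g' (lazy), then one or more of a digit (lazy); then one or more of one of [2q] (lazy) (non-capturing group).
A `+?`/`*?`/`{m,n}?` starts at its minimum and grows only as far as needed for what follows to match.
Matches: at [5:21] → 'h!0357 2y#.gg00q'.
`sub` substitutes '' at each match site.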